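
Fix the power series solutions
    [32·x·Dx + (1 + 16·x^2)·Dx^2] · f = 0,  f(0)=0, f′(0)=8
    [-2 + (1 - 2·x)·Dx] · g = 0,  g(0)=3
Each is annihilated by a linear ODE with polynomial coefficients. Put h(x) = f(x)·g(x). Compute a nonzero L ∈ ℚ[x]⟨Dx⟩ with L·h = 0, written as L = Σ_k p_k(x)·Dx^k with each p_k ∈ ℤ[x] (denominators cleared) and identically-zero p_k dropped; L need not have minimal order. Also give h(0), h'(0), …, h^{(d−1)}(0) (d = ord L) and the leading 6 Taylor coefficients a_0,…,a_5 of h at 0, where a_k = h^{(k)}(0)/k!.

f: a_k = 0, 8, 0, -128/3, 0, 2048/5, …
g: a_k = 3, 6, 12, 24, 48, 96, …
Product ⇒ symmetric product L₀, ord ≤ 2.
L = 64·x + (4 - 32·x + 128·x^2)·Dx + (-1 + 2·x - 16·x^2 + 32·x^3)·Dx^2  (order 2).
h: a_k = 0, 24, 48, -32, -64, 5504/5, …
ICs: h(0) = 0, h′(0) = 24.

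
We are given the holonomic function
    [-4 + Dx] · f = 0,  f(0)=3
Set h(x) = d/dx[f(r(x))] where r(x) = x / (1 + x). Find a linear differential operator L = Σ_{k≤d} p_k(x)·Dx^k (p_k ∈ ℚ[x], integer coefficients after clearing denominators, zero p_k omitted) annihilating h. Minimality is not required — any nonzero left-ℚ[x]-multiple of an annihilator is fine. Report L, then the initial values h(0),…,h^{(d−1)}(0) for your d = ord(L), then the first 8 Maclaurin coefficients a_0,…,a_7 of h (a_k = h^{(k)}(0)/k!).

f: a_k = 3, 12, 24, 32, 32, 128/5, 256/15, 1024/105, …
h₀=f(r): pull back L_f along r ⇒ L₀.
h₀' ⇒ L via d/dx closure of L₀.
L = (2 - 2·x) + (-1 - 2·x - x^2)·Dx  (order 1).
h: a_k = 12, 24, -12, -16, 28, -88/5, -68/15, 2528/105, …
ICs: h(0) = 12.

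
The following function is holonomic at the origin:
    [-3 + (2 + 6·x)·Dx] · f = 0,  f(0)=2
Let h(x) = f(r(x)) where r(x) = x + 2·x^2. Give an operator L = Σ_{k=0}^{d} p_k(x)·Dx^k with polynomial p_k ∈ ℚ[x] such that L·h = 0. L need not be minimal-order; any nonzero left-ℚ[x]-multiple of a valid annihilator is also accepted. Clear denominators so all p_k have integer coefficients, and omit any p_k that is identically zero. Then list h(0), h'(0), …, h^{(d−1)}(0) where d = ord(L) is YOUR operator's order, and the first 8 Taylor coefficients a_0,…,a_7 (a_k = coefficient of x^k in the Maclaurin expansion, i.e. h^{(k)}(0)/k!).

L = (-3 - 12·x) + (2 + 6·x + 12·x^2)·Dx  (order 1).
h: a_k = 2, 3, 15/4, -45/8, 315/64, 405/128, -11205/512, 41715/1024, …
ICs: h(0) = 2.

f: a_k = 2, 3, -9/4, 27/8, -405/64, 1701/128, -15309/512, 72171/1024, …
h₀=f(r): pull back L_f along r ⇒ L₀.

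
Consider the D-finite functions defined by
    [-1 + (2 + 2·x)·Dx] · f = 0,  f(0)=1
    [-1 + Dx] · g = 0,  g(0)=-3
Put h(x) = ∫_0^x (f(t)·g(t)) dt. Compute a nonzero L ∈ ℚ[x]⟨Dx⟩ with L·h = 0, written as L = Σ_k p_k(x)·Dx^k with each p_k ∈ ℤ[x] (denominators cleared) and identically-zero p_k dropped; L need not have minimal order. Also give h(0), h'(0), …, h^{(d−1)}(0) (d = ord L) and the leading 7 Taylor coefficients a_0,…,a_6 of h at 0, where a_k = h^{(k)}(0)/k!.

f: a_k = 1, 1/2, -1/8, 1/16, -5/128, 7/256, -21/1024, …
g: a_k = -3, -3, -3/2, -1/2, -1/8, -1/40, -1/240, …
L₀ := L_f ⊗_s L_g (sym. prod.), ord ≤ 1.
h=∫₀ˣh₀: take L = L₀·Dx.
L = (-3 - 2·x)·Dx + (2 + 2·x)·Dx^2  (order 2).
h: a_k = 0, -3, -9/4, -7/8, -17/64, -33/640, -107/7680, …
ICs: h(0) = 0, h′(0) = -3.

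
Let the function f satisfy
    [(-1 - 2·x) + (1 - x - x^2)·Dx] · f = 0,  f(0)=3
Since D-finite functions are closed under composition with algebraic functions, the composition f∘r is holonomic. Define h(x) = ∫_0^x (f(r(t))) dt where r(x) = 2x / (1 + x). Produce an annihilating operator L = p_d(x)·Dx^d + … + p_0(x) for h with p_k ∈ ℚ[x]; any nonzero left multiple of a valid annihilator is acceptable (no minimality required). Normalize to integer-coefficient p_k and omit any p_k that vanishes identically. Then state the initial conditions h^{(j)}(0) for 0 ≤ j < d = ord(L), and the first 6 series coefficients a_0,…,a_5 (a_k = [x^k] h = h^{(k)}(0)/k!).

L = (2 + 10·x)·Dx + (-1 - x + 5·x^2 + 5·x^3)·Dx^2  (order 2).
h: a_k = 0, 3, 3, 6, 15/2, 18, …
ICs: h(0) = 0, h′(0) = 3.

f: a_k = 3, 3, 6, 9, 15, 24, …
Substitute x→r, Dx→(1/r')Dx; clear ⇒ L₀.
∫: right-multiply L₀ by Dx.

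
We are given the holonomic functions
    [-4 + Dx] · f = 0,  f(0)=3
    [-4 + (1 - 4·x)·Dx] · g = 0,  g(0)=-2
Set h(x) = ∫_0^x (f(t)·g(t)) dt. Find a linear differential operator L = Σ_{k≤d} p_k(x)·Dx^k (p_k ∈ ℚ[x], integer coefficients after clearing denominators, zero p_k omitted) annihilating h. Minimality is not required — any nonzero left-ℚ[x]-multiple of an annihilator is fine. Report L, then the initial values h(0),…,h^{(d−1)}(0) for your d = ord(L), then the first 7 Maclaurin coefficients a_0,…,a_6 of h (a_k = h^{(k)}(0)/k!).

f: a_k = 3, 12, 24, 32, 32, 128/5, 256/15, …
g: a_k = -2, -8, -32, -128, -512, -2048, -8192, …
f·g: L₀ = L_f ⊗_s L_g, ord ≤ 1·1.
h=∫₀ˣh₀: take L = L₀·Dx.
L = (8 - 16·x)·Dx + (-1 + 4·x)·Dx^2  (order 2).
h: a_k = 0, -6, -24, -80, -256, -832, -41728/15, …
ICs: h(0) = 0, h′(0) = -6.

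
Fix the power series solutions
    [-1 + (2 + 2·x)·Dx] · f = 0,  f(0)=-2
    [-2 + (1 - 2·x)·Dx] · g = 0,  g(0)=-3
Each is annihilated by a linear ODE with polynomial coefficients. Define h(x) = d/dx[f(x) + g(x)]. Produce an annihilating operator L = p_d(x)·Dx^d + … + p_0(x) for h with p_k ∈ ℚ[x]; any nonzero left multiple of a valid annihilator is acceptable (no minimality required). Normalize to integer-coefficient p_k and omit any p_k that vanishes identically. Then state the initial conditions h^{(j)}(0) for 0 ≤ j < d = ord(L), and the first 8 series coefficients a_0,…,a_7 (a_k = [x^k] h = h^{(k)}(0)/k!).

f: a_k = -2, -1, 1/4, -1/8, 5/64, -7/128, 21/512, -33/1024, …
g: a_k = -3, -6, -12, -24, -48, -96, -192, -384, …
h₀=f+g: left-lcm gives L₀, ord ≤ 2.
h=h₀': d/dx-closure on L₀ ⇒ L.
L = (-20 - 8·x) + (-31 - 68·x - 28·x^2)·Dx + (6 - 2·x - 16·x^2 - 8·x^3)·Dx^2  (order 2).
h: a_k = -7, -47/2, -579/8, -3067/16, -61475/128, -294849/256, -2752743/1024, -12582483/2048, …
ICs: h(0) = -7, h′(0) = -47/2.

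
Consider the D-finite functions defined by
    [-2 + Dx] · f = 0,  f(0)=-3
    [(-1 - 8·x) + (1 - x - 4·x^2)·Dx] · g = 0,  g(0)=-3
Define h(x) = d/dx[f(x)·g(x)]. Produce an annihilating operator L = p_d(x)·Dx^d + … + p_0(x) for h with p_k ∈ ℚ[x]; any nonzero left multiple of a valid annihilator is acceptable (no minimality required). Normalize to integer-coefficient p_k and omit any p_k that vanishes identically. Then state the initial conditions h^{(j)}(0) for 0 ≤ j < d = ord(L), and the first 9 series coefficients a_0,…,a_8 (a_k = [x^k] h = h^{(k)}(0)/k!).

L = (18 + 44·x + 20·x^2 - 96·x^3 + 64·x^4) + (-3 - 3·x + 26·x^2 + 16·x^3 - 32·x^4)·Dx  (order 1).
h: a_k = 27, 162, 603, 2124, 6687, 103866/5, 308421/5, 6345048/35, 18241339/35, …
ICs: h(0) = 27.

f: a_k = -3, -6, -6, -4, -2, -4/5, -4/15, -8/105, -2/105, …
g: a_k = -3, -3, -15, -27, -87, -195, -543, -1323, -3495, …
h₀=f·g: eliminate ⇒ L₀, order ≤ 1·1.
Differentiate: ansatz ord ≤ ord L₀ ⇒ L.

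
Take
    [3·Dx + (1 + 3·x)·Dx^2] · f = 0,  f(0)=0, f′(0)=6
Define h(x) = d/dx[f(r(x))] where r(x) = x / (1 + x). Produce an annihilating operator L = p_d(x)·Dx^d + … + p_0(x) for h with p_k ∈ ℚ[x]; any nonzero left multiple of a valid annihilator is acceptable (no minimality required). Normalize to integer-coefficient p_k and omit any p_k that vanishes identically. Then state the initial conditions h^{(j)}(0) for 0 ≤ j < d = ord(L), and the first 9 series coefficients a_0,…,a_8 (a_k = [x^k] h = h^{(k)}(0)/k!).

f: a_k = 0, 6, -9, 18, -81/2, 486/5, -243, 4374/7, -6561/4, …
h₀=f(r): pull back L_f along r ⇒ L₀.
h=h₀': d/dx-closure on L₀ ⇒ L.
L = (5 + 8·x) + (1 + 5·x + 4·x^2)·Dx  (order 1).
h: a_k = 6, -30, 126, -510, 2046, -8190, 32766, -131070, 524286, …
ICs: h(0) = 6.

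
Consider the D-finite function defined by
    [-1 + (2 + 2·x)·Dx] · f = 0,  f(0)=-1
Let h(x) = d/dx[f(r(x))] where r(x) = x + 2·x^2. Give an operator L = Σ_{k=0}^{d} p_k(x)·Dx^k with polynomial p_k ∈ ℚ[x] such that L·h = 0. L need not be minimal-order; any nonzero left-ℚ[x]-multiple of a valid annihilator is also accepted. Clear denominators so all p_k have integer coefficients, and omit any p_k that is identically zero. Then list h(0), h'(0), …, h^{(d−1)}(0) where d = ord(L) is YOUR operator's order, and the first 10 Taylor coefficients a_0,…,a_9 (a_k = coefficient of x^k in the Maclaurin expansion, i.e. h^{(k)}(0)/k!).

L = 7 + (-2 - 10·x - 12·x^2 - 16·x^3)·Dx  (order 1).
h: a_k = -1/2, -7/4, 21/16, 21/32, -595/256, 567/512, 5537/2048, -17843/4096, -36099/65536, 1067395/131072, …
ICs: h(0) = -1/2.

f: a_k = -1, -1/2, 1/8, -1/16, 5/128, -7/256, 21/1024, -33/2048, 429/32768, -715/65536, …
f∘r: x↦r, Dx↦Dx/r' in L_f ⇒ L₀.
Differentiate: ansatz ord ≤ ord L₀ ⇒ L.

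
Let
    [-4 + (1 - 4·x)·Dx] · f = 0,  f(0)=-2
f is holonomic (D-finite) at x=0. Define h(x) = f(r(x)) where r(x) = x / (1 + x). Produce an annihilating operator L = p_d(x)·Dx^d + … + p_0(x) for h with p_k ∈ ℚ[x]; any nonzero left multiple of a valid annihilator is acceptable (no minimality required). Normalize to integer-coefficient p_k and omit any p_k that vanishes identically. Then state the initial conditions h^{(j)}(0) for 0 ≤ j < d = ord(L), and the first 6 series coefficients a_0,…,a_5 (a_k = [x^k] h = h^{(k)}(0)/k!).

f: a_k = -2, -8, -32, -128, -512, -2048, …
Change of var in L_f (x↦r) gives L₀.
L = 4 + (-1 + 2·x + 3·x^2)·Dx  (order 1).
h: a_k = -2, -8, -24, -72, -216, -648, …
ICs: h(0) = -2.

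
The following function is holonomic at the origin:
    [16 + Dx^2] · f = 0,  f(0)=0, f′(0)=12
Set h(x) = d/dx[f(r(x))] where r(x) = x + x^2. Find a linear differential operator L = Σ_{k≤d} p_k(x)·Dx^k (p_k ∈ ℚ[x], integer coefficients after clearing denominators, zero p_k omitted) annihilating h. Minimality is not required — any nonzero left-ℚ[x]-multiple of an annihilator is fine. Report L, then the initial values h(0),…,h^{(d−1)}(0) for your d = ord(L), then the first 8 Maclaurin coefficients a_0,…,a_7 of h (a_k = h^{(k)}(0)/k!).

f: a_k = 0, 12, 0, -32, 0, 128/5, 0, -1024/105, …
Change of var in L_f (x↦r) gives L₀.
h=h₀': d/dx-closure on L₀ ⇒ L.
L = (28 + 128·x + 384·x^2 + 512·x^3 + 256·x^4) + (-6 - 12·x)·Dx + (1 + 4·x + 4·x^2)·Dx^2  (order 2).
h: a_k = 12, 24, -96, -384, -352, 576, 25856/15, 22528/15, …
ICs: h(0) = 12, h′(0) = 24.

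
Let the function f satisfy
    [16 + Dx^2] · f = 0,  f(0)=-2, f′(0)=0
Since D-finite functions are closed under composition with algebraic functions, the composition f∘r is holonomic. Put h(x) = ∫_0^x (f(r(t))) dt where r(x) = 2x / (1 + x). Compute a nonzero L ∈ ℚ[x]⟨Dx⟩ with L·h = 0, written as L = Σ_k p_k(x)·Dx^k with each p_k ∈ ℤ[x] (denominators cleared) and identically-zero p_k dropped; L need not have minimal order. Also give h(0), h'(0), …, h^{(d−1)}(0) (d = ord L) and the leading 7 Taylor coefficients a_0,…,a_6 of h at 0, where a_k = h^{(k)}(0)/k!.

L = 64·Dx + (2 + 6·x + 6·x^2 + 2·x^3)·Dx^2 + (1 + 4·x + 6·x^2 + 4·x^3 + x^4)·Dx^3  (order 3).
h: a_k = 0, -2, 0, 64/3, -32, -448/15, 1664/9, …
ICs: h(0) = 0, h′(0) = -2, h′′(0) = 0.

f: a_k = -2, 0, 16, 0, -64/3, 0, 512/45, …
Change of var in L_f (x↦r) gives L₀.
∫: right-multiply L₀ by Dx.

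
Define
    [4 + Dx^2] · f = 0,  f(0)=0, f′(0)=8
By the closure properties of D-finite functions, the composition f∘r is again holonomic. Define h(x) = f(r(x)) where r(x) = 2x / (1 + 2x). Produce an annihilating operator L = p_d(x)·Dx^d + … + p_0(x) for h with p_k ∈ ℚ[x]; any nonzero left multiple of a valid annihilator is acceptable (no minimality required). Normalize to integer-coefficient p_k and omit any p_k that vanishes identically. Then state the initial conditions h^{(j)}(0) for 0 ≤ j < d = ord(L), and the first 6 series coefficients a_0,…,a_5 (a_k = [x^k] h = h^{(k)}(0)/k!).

L = 16 + (4 + 24·x + 48·x^2 + 32·x^3)·Dx + (1 + 8·x + 24·x^2 + 32·x^3 + 16·x^4)·Dx^2  (order 2).
h: a_k = 0, 16, -32, 64/3, 128, -11008/15, …
ICs: h(0) = 0, h′(0) = 16.

f: a_k = 0, 8, 0, -16/3, 0, 16/15, …
L₀ from L_f via x↦r, Dx↦r'^{-1}Dx.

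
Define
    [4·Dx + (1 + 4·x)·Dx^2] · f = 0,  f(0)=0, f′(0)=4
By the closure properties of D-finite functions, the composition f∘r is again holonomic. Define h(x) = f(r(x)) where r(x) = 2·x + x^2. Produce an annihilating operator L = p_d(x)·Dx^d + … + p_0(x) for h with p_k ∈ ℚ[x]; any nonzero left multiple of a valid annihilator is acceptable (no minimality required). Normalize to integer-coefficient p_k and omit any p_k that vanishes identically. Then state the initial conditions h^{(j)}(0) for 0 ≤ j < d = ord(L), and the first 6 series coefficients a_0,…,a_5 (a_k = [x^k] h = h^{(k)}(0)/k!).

L = (7 + 8·x + 4·x^2)·Dx + (1 + 9·x + 12·x^2 + 4·x^3)·Dx^2  (order 2).
h: a_k = 0, 8, -28, 416/3, -776, 23168/5, …
ICs: h(0) = 0, h′(0) = 8.

f: a_k = 0, 4, -8, 64/3, -64, 1024/5, …
h₀=f(r): pull back L_f along r ⇒ L₀.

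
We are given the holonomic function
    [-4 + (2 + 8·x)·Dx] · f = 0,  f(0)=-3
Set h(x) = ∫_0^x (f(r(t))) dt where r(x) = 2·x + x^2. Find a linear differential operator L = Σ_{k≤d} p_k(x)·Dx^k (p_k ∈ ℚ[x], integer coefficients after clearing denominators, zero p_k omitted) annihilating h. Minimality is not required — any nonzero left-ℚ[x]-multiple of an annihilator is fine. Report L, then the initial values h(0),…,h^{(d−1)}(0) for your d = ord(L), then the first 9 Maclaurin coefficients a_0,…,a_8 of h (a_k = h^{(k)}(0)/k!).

f: a_k = -3, -6, 6, -12, 30, -84, 252, -792, 2574, …
Change of var in L_f (x↦r) gives L₀.
h=∫h₀ ⇒ L = L₀·Dx.
L = (-4 - 4·x)·Dx + (1 + 8·x + 4·x^2)·Dx^2  (order 2).
h: a_k = 0, -3, -6, 6, -18, 342/5, -300, 10116/7, -7434, …
ICs: h(0) = 0, h′(0) = -3.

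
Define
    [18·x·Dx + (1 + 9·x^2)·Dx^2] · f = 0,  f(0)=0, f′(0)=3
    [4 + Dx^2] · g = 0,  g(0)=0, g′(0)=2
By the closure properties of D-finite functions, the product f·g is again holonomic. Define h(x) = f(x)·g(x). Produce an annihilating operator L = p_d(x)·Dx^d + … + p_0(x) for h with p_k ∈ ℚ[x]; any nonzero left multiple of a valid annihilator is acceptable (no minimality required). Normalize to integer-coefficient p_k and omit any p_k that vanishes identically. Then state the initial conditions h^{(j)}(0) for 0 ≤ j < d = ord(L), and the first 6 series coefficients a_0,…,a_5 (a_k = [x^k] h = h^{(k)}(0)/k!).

L = (2080 + 50256·x^2 + 89424·x^4 + 186624·x^6 + 419904·x^8) + (3168·x + 38880·x^3 + 139968·x^5 + 419904·x^7)·Dx + (572 + 13788·x^2 + 33048·x^4 + 93312·x^6 + 209952·x^8)·Dx^2 + (792·x + 9720·x^3 + 34992·x^5 + 104976·x^7)·Dx^3 + (13 + 306·x^2 + 2673·x^4 + 11664·x^6 + 26244·x^8)·Dx^4  (order 4).
h: a_k = 0, 0, 6, 0, -22, 0, …
ICs: h(0) = 0, h′(0) = 0, h′′(0) = 12, h′′′(0) = 0.

f: a_k = 0, 3, 0, -9, 0, 243/5, …
g: a_k = 0, 2, 0, -4/3, 0, 4/15, …
Sym-product of L_f,L_g gives L₀ (≤ ord 4).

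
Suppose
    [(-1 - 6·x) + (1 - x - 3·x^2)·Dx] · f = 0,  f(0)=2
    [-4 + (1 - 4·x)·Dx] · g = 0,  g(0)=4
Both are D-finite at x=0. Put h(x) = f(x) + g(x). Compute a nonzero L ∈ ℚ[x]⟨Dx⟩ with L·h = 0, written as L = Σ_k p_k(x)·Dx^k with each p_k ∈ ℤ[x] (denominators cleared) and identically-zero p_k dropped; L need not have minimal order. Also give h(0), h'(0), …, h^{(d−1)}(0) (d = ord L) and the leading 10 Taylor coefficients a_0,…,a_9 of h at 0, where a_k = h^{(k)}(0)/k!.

L = (-72·x + 72·x^2 - 96·x^3) + (8 - 6·x - 66·x^2 + 112·x^3 - 192·x^4)·Dx + (-1 + 7·x - 15·x^2 + 10·x^3 + 20·x^4 - 48·x^5)·Dx^2  (order 2).
h: a_k = 6, 18, 72, 270, 1062, 4176, 16578, 65970, 263160, 1050894, …
ICs: h(0) = 6, h′(0) = 18.

f: a_k = 2, 2, 8, 14, 38, 80, 194, 434, 1016, 2318, …
g: a_k = 4, 16, 64, 256, 1024, 4096, 16384, 65536, 262144, 1048576, …
Sum ⇒ L₀ = lclm(L_f,L_g) in ℚ(x)⟨Dx⟩.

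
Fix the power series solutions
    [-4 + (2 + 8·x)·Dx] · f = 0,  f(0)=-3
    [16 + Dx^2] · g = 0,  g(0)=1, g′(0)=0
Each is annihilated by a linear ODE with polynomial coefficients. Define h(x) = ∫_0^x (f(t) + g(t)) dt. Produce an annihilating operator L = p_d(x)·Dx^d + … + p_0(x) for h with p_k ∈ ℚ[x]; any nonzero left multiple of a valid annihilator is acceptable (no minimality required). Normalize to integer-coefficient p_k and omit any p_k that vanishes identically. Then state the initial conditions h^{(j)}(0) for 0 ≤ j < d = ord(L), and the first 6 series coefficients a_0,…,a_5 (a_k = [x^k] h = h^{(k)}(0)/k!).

f: a_k = -3, -6, 6, -12, 30, -84, …
g: a_k = 1, 0, -8, 0, 32/3, 0, …
L₀ := lclm(L_f,L_g); ord L₀ ≤ 1+2.
∫: right-multiply L₀ by Dx.
L = (-224 - 1024·x - 2048·x^2)·Dx + (48 + 704·x + 3072·x^2 + 4096·x^3)·Dx^2 + (-14 - 64·x - 128·x^2)·Dx^3 + (3 + 44·x + 192·x^2 + 256·x^3)·Dx^4  (order 4).
h: a_k = 0, -2, -3, -2/3, -3, 122/15, …
ICs: h(0) = 0, h′(0) = -2, h′′(0) = -6, h′′′(0) = -4.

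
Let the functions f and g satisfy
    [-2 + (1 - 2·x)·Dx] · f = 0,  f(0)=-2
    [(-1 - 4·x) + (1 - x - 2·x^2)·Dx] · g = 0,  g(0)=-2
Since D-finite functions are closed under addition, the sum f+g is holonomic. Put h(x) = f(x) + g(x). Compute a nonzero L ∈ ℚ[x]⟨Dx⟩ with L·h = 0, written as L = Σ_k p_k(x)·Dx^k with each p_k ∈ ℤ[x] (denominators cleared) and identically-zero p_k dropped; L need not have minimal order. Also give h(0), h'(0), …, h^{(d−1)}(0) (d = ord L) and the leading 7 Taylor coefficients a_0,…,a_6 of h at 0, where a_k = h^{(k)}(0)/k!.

L = -4 + (-2 - 8·x)·Dx + (1 - x - 2·x^2)·Dx^2  (order 2).
h: a_k = -4, -6, -14, -26, -54, -106, -214, …
ICs: h(0) = -4, h′(0) = -6.

f: a_k = -2, -4, -8, -16, -32, -64, -128, …
g: a_k = -2, -2, -6, -10, -22, -42, -86, …
h₀=f+g: left-lcm gives L₀, ord ≤ 2.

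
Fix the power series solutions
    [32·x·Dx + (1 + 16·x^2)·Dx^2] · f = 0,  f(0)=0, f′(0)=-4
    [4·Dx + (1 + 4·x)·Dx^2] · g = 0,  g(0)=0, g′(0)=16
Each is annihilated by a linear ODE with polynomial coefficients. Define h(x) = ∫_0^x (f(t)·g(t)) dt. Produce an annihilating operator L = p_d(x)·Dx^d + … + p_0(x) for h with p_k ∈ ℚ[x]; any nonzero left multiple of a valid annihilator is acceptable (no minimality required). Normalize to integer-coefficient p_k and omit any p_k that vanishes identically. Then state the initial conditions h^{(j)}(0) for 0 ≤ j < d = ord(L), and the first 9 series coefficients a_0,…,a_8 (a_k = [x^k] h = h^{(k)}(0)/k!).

L = (1536 + 11264·x + 81920·x^2 + 638976·x^3 + 1966080·x^4 + 3407872·x^5 + 4194304·x^7)·Dx^2 + (288 + 7936·x + 78848·x^2 + 495616·x^3 + 2228224·x^4 + 6094848·x^5 + 9175040·x^6 + 3145728·x^7 + 14680064·x^8)·Dx^3 + (48 + 1024·x + 12288·x^2 + 79872·x^3 + 368640·x^4 + 1277952·x^5 + 3145728·x^6 + 4718592·x^7 + 3145728·x^8 + 8388608·x^9)·Dx^4 + (5 + 72·x + 592·x^2 + 3584·x^3 + 16896·x^4 + 61440·x^5 + 172032·x^6 + 393216·x^7 + 589824·x^8 + 524288·x^9 + 1048576·x^10)·Dx^5  (order 5).
h: a_k = 0, 0, 0, -64/3, 32, 0, 512/9, -212992/315, 22528/15, …
ICs: h(0) = 0, h′(0) = 0, h′′(0) = 0, h′′′(0) = -128, h′′′′(0) = 768.

f: a_k = 0, -4, 0, 64/3, 0, -1024/5, 0, 16384/7, 0, …
g: a_k = 0, 16, -32, 256/3, -256, 4096/5, -8192/3, 65536/7, -32768, …
Sym-product of L_f,L_g gives L₀ (≤ ord 4).
h=∫h₀ ⇒ L = L₀·Dx.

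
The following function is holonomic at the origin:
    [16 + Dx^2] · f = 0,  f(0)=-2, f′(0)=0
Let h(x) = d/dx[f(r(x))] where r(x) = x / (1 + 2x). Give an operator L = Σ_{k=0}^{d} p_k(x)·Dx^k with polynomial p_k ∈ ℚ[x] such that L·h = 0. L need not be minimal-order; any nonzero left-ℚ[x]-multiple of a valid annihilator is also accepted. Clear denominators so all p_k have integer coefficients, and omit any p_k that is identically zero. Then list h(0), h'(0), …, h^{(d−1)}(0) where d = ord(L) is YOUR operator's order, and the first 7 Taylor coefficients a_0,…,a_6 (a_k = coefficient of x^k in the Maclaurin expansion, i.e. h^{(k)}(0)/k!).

L = (40 + 96·x + 96·x^2) + (12 + 72·x + 144·x^2 + 96·x^3)·Dx + (1 + 8·x + 24·x^2 + 32·x^3 + 16·x^4)·Dx^2  (order 2).
h: a_k = 0, 32, -192, 2048/3, -5120/3, 39424/15, 7168/5, …
ICs: h(0) = 0, h′(0) = 32.

f: a_k = -2, 0, 16, 0, -64/3, 0, 512/45, …
Change of var in L_f (x↦r) gives L₀.
h₀' ⇒ L via d/dx closure of L₀.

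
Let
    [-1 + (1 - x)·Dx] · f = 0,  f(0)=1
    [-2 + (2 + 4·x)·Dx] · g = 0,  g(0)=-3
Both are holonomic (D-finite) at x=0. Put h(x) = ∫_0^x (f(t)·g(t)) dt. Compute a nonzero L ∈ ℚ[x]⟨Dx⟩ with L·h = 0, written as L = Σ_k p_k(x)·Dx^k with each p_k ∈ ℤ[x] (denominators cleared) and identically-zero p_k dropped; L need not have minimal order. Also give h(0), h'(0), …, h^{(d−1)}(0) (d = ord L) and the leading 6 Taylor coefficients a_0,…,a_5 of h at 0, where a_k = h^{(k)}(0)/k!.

f: a_k = 1, 1, 1, 1, 1, 1, …
g: a_k = -3, -3, 3/2, -3/2, 15/8, -21/8, …
Product ⇒ symmetric product L₀, ord ≤ 1.
h=∫h₀ ⇒ L = L₀·Dx.
L = (2 + x)·Dx + (-1 - x + 2·x^2)·Dx^2  (order 2).
h: a_k = 0, -3, -3, -3/2, -3/2, -33/40, …
ICs: h(0) = 0, h′(0) = -3.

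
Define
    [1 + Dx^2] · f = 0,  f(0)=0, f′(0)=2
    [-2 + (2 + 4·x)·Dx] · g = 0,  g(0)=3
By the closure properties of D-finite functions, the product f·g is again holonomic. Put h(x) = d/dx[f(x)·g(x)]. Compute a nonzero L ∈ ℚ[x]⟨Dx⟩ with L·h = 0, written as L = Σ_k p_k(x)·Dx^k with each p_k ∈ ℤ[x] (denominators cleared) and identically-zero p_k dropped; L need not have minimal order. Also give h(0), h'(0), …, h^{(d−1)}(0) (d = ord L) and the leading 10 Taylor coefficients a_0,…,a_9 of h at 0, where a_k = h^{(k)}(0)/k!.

L = (2 + 12·x + 16·x^2 + 8·x^3 + 4·x^4) + (1 - 6·x^2 - 4·x^3)·Dx + (1 + 5·x + 9·x^2 + 8·x^3 + 4·x^4)·Dx^2  (order 2).
h: a_k = 6, 12, -12, 8, -16, 144/5, -764/15, 1936/21, -17792/105, 8504/27, …
ICs: h(0) = 6, h′(0) = 12.

f: a_k = 0, 2, 0, -1/3, 0, 1/60, 0, -1/2520, 0, 1/181440, …
g: a_k = 3, 3, -3/2, 3/2, -15/8, 21/8, -63/16, 99/16, -1287/128, 2145/128, …
f·g: L₀ = L_f ⊗_s L_g, ord ≤ 2·1.
Derive L from L₀ (diff closure).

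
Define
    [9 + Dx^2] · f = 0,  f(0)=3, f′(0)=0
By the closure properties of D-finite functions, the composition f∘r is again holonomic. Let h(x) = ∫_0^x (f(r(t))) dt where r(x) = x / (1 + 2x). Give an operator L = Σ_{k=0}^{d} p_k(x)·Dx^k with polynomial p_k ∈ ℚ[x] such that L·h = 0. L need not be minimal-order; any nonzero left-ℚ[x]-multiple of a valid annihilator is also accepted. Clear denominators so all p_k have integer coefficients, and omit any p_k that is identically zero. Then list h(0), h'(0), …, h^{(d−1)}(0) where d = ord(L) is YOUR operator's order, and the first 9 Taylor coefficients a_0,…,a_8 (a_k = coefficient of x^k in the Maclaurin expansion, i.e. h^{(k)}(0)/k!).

f: a_k = 3, 0, -27/2, 0, 81/8, 0, -243/80, 0, 2187/4480, …
Substitute x→r, Dx→(1/r')Dx; clear ⇒ L₀.
h=∫₀ˣh₀: take L = L₀·Dx.
L = 9·Dx + (4 + 24·x + 48·x^2 + 32·x^3)·Dx^2 + (1 + 8·x + 24·x^2 + 32·x^3 + 16·x^4)·Dx^3  (order 3).
h: a_k = 0, 3, 0, -9/2, 27/2, -243/8, 117/2, -7749/80, 20169/160, …
ICs: h(0) = 0, h′(0) = 3, h′′(0) = 0.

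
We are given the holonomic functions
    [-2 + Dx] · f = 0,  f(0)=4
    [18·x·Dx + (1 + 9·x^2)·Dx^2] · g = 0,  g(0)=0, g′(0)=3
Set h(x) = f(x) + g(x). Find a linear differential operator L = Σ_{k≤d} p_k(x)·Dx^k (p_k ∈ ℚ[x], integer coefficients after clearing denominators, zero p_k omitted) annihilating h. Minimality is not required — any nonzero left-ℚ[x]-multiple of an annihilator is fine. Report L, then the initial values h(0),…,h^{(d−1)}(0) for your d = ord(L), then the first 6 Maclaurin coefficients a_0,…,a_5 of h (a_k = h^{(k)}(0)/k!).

f: a_k = 4, 8, 8, 16/3, 8/3, 16/15, …
g: a_k = 0, 3, 0, -9, 0, 243/5, …
f+g: L₀ = lclm(L_f,L_g), ord ≤ 1+2.
L = (18 - 36·x - 486·x^2 - 324·x^3)·Dx + (-11 + 207·x^2 - 162·x^4)·Dx^2 + (1 + 9·x + 18·x^2 + 81·x^3 + 81·x^4)·Dx^3  (order 3).
h: a_k = 4, 11, 8, -11/3, 8/3, 149/3, …
ICs: h(0) = 4, h′(0) = 11, h′′(0) = 16.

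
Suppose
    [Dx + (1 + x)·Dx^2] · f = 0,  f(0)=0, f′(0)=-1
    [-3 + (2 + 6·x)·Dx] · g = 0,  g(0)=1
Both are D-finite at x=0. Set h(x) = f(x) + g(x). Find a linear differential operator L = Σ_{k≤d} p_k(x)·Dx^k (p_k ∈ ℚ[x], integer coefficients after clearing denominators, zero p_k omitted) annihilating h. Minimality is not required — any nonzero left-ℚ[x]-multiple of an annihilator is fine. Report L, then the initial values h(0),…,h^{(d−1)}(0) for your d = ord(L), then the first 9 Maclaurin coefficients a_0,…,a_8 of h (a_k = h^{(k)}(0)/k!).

L = (-15 + 9·x)·Dx + (-19 - 6·x + 45·x^2)·Dx^2 + (-2 - 2·x + 18·x^2 + 18·x^3)·Dx^3  (order 3).
h: a_k = 1, 1/2, -5/8, 65/48, -373/128, 8249/1280, -45415/3072, 503149/14336, -2810573/32768, …
ICs: h(0) = 1, h′(0) = 1/2, h′′(0) = -5/4.

f: a_k = 0, -1, 1/2, -1/3, 1/4, -1/5, 1/6, -1/7, 1/8, …
g: a_k = 1, 3/2, -9/8, 27/16, -405/128, 1701/256, -15309/1024, 72171/2048, -2814669/32768, …
Weyl lclm of L_f,L_g ⇒ L₀ (ord ≤ 3).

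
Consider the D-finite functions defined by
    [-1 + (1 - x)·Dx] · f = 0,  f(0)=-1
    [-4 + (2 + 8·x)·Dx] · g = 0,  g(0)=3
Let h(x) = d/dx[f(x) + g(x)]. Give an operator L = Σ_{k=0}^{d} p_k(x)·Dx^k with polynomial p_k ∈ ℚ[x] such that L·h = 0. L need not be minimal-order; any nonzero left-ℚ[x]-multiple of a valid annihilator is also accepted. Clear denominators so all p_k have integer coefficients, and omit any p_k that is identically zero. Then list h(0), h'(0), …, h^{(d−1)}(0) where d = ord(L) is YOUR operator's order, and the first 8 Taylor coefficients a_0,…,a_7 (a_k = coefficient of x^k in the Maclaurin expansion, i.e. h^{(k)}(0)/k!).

f: a_k = -1, -1, -1, -1, -1, -1, -1, -1, …
g: a_k = 3, 6, -6, 12, -30, 84, -252, 792, …
h₀=f+g: left-lcm gives L₀, ord ≤ 2.
h₀' ⇒ L via d/dx closure of L₀.
L = (-18 - 12·x) + (3 - 36·x - 42·x^2)·Dx + (2 + 9·x + x^2 - 12·x^3)·Dx^2  (order 2).
h: a_k = 5, -14, 33, -124, 415, -1518, 5537, -20600, …
ICs: h(0) = 5, h′(0) = -14.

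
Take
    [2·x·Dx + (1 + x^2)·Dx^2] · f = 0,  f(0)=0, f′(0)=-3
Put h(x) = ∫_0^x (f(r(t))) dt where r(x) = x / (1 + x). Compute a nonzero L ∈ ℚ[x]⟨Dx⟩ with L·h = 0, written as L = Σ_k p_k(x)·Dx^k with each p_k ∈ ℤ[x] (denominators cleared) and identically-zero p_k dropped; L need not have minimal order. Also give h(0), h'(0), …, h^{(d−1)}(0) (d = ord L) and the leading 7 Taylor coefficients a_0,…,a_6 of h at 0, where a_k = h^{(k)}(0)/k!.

L = (2 + 4·x)·Dx^2 + (1 + 2·x + 2·x^2)·Dx^3  (order 3).
h: a_k = 0, 0, -3/2, 1, -1/2, 0, 2/5, …
ICs: h(0) = 0, h′(0) = 0, h′′(0) = -3.

f: a_k = 0, -3, 0, 1, 0, -3/5, 0, …
L₀ from L_f via x↦r, Dx↦r'^{-1}Dx.
h=∫₀ˣh₀: take L = L₀·Dx.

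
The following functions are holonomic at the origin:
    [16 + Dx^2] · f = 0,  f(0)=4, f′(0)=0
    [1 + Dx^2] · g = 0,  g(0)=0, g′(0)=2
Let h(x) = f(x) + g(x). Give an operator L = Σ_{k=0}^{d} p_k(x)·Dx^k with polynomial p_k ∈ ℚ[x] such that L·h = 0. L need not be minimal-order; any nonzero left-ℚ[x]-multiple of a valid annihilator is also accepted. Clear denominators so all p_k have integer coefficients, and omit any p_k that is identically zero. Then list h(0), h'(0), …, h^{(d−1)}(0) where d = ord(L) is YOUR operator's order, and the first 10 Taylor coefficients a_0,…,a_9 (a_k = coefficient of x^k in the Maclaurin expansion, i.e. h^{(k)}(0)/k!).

L = 16 + 17·Dx^2 + Dx^4  (order 4).
h: a_k = 4, 2, -32, -1/3, 128/3, 1/60, -1024/45, -1/2520, 2048/315, 1/181440, …
ICs: h(0) = 4, h′(0) = 2, h′′(0) = -64, h′′′(0) = -2.

f: a_k = 4, 0, -32, 0, 128/3, 0, -1024/45, 0, 2048/315, 0, …
g: a_k = 0, 2, 0, -1/3, 0, 1/60, 0, -1/2520, 0, 1/181440, …
h₀=f+g: left-lcm gives L₀, ord ≤ 4.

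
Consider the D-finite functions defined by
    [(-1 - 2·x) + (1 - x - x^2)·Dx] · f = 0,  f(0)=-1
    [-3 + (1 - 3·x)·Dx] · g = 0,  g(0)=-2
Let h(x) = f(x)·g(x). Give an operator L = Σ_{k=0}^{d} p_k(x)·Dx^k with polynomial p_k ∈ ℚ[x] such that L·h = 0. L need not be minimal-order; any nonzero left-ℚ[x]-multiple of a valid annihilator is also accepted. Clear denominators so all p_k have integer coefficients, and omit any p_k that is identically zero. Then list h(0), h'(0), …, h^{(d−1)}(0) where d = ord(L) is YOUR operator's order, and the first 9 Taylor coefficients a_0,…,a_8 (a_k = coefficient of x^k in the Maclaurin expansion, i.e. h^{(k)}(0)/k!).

f: a_k = -1, -1, -2, -3, -5, -8, -13, -21, -34, …
g: a_k = -2, -6, -18, -54, -162, -486, -1458, -4374, -13122, …
f·g: L₀ = L_f ⊗_s L_g, ord ≤ 1·1.
L = (-4 + 4·x + 9·x^2) + (1 - 4·x + 2·x^2 + 3·x^3)·Dx  (order 1).
h: a_k = 2, 8, 28, 90, 280, 856, 2594, 7824, 23540, …
ICs: h(0) = 2.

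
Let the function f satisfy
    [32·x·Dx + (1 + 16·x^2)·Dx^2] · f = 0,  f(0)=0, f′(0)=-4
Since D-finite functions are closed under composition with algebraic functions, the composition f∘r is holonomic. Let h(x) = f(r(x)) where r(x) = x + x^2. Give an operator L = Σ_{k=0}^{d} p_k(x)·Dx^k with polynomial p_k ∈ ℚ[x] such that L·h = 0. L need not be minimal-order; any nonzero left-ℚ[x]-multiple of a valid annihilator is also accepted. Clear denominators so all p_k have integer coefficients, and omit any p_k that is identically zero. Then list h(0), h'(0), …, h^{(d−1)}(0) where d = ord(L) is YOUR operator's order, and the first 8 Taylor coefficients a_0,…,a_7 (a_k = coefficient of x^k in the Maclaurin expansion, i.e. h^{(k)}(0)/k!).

L = (-2 + 32·x + 128·x^2 + 192·x^3 + 96·x^4)·Dx + (1 + 2·x + 16·x^2 + 64·x^3 + 80·x^4 + 32·x^5)·Dx^2  (order 2).
h: a_k = 0, -4, -4, 64/3, 64, -704/5, -3008/3, 2048/7, …
ICs: h(0) = 0, h′(0) = -4.

f: a_k = 0, -4, 0, 64/3, 0, -1024/5, 0, 16384/7, …
Change of var in L_f (x↦r) gives L₀.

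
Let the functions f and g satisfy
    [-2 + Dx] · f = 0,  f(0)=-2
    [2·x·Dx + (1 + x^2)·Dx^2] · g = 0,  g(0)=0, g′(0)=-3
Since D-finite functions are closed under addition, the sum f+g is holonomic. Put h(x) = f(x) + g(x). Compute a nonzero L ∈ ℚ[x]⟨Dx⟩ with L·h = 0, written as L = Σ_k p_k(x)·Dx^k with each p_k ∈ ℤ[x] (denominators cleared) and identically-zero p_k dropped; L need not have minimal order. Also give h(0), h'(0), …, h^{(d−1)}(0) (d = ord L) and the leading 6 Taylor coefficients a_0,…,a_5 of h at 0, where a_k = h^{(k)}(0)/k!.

f: a_k = -2, -4, -4, -8/3, -4/3, -8/15, …
g: a_k = 0, -3, 0, 1, 0, -3/5, …
f+g: L₀ = lclm(L_f,L_g), ord ≤ 1+2.
L = (2 - 4·x - 6·x^2 - 4·x^3)·Dx + (-3 - x^2 - 2·x^4)·Dx^2 + (1 + x + 2·x^2 + x^3 + x^4)·Dx^3  (order 3).
h: a_k = -2, -7, -4, -5/3, -4/3, -17/15, …
ICs: h(0) = -2, h′(0) = -7, h′′(0) = -8.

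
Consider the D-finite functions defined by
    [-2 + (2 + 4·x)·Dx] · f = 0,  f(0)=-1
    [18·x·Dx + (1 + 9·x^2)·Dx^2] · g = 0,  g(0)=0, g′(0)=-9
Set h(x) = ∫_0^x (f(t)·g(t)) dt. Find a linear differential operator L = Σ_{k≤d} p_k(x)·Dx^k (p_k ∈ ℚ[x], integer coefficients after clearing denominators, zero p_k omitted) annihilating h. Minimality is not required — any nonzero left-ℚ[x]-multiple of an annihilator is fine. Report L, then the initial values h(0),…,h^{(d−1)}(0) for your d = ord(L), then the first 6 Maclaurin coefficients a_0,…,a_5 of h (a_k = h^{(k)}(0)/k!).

f: a_k = -1, -1, 1/2, -1/2, 5/8, -7/8, …
g: a_k = 0, -9, 0, 27, 0, -729/5, …
h₀=f·g: eliminate ⇒ L₀, order ≤ 1·2.
h=∫h₀ ⇒ L = L₀·Dx.
L = (3 - 18·x - 9·x^2)·Dx + (-2 + 14·x + 54·x^2 + 36·x^3)·Dx^2 + (1 + 4·x + 13·x^2 + 36·x^3 + 36·x^4)·Dx^3  (order 3).
h: a_k = 0, 0, 9/2, 3, -63/8, -9/2, …
ICs: h(0) = 0, h′(0) = 0, h′′(0) = 9.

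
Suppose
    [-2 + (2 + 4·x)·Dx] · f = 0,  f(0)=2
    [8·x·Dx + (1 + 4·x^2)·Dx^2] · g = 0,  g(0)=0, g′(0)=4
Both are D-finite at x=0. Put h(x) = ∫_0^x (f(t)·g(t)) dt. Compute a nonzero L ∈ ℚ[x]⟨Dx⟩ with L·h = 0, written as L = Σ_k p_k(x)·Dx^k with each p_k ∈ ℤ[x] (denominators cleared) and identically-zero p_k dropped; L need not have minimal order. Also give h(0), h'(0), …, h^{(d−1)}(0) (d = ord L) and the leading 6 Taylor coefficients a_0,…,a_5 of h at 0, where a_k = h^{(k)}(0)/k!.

f: a_k = 2, 2, -1, 1, -5/4, 7/4, …
g: a_k = 0, 4, 0, -16/3, 0, 64/5, …
h₀=f·g: eliminate ⇒ L₀, order ≤ 1·2.
∫: right-multiply L₀ by Dx.
L = (3 - 8·x - 4·x^2)·Dx + (-2 + 4·x + 24·x^2 + 16·x^3)·Dx^2 + (1 + 4·x + 8·x^2 + 16·x^3 + 16·x^4)·Dx^3  (order 3).
h: a_k = 0, 0, 4, 8/3, -11/3, -4/3, …
ICs: h(0) = 0, h′(0) = 0, h′′(0) = 8.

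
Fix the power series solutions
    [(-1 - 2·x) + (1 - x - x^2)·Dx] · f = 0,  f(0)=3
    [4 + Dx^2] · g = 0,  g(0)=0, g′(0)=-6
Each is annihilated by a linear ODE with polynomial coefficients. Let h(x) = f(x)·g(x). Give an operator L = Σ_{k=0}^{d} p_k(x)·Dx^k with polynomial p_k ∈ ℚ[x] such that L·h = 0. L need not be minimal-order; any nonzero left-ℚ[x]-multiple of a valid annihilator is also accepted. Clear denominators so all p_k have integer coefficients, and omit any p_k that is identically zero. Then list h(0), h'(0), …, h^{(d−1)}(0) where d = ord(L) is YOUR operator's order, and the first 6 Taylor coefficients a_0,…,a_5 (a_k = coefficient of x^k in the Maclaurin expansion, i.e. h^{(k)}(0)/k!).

f: a_k = 3, 3, 6, 9, 15, 24, …
g: a_k = 0, -6, 0, 4, 0, -4/5, …
L₀ := L_f ⊗_s L_g (sym. prod.), ord ≤ 2.
L = (-2 + 4·x + 4·x^2) + (2 + 4·x)·Dx + (-1 + x + x^2)·Dx^2  (order 2).
h: a_k = 0, -18, -18, -24, -42, -342/5, …
ICs: h(0) = 0, h′(0) = -18.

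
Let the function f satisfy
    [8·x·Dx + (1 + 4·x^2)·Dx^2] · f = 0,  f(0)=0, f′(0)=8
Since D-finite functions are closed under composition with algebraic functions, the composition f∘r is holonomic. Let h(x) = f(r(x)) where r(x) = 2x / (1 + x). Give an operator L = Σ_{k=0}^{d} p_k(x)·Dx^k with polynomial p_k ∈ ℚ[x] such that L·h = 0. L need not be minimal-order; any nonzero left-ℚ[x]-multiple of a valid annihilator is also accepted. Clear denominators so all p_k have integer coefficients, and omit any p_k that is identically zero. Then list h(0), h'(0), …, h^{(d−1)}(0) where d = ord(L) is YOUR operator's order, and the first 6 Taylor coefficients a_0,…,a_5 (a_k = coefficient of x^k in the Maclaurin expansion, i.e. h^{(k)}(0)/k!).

f: a_k = 0, 8, 0, -32/3, 0, 128/5, …
Change of var in L_f (x↦r) gives L₀.
L = (2 + 34·x)·Dx + (1 + 2·x + 17·x^2)·Dx^2  (order 2).
h: a_k = 0, 16, -16, -208/3, 240, 1616/5, …
ICs: h(0) = 0, h′(0) = 16.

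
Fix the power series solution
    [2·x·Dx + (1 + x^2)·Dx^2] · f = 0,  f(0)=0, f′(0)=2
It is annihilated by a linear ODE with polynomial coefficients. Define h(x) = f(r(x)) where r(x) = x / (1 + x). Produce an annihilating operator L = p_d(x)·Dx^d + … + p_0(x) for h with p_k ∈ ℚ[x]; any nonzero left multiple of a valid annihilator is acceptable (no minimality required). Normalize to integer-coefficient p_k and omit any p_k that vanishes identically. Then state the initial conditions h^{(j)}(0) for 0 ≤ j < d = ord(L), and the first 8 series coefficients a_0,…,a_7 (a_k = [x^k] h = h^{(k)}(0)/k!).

L = (2 + 4·x)·Dx + (1 + 2·x + 2·x^2)·Dx^2  (order 2).
h: a_k = 0, 2, -2, 4/3, 0, -8/5, 8/3, -16/7, …
ICs: h(0) = 0, h′(0) = 2.

f: a_k = 0, 2, 0, -2/3, 0, 2/5, 0, -2/7, …
Change of var in L_f (x↦r) gives L₀.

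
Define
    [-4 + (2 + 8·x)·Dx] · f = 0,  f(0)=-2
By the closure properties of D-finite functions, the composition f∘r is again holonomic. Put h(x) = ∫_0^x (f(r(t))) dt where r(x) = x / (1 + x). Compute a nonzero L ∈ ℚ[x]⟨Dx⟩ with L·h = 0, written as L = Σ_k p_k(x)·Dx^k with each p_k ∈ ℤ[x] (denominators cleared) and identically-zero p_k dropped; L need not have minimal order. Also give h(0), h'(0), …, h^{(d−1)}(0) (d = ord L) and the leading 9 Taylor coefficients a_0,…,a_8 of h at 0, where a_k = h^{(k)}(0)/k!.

L = -2·Dx + (1 + 6·x + 5·x^2)·Dx^2  (order 2).
h: a_k = 0, -2, -2, 8/3, -5, 12, -34, 752/7, -731/2, …
ICs: h(0) = 0, h′(0) = -2.

f: a_k = -2, -4, 4, -8, 20, -56, 168, -528, 1716, …
Change of var in L_f (x↦r) gives L₀.
Integrate: L := L₀·Dx.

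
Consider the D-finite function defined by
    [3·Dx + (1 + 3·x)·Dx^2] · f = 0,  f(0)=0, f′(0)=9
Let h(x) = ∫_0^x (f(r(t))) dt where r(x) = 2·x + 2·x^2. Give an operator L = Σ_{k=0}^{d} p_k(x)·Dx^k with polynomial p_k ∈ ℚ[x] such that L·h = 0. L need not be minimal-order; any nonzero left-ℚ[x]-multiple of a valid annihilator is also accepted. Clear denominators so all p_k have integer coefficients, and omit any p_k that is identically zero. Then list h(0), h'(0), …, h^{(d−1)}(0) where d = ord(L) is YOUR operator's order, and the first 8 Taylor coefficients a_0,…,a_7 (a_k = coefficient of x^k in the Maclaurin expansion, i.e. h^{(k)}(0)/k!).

f: a_k = 0, 9, -27/2, 27, -243/4, 729/5, -729/2, 6561/7, …
Change of var in L_f (x↦r) gives L₀.
Integrate: L := L₀·Dx.
L = (4 + 12·x + 12·x^2)·Dx^2 + (1 + 8·x + 18·x^2 + 12·x^3)·Dx^3  (order 3).
h: a_k = 0, 0, 9, -12, 27, -378/5, 1188/5, -5616/7, …
ICs: h(0) = 0, h′(0) = 0, h′′(0) = 18.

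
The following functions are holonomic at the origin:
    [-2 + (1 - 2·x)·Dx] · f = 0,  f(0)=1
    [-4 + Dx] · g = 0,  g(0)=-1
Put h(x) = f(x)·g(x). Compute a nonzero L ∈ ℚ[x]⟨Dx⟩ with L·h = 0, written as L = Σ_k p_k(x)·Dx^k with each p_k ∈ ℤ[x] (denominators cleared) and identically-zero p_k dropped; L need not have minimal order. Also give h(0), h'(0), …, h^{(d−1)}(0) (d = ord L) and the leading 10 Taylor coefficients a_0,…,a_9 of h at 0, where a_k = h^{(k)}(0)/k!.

L = (6 - 8·x) + (-1 + 2·x)·Dx  (order 1).
h: a_k = -1, -6, -20, -152/3, -112, -3488/15, -21184/45, -19840/21, -595712/315, -10724864/2835, …
ICs: h(0) = -1.

f: a_k = 1, 2, 4, 8, 16, 32, 64, 128, 256, 512, …
g: a_k = -1, -4, -8, -32/3, -32/3, -128/15, -256/45, -1024/315, -512/315, -2048/2835, …
f·g: L₀ = L_f ⊗_s L_g, ord ≤ 1·1.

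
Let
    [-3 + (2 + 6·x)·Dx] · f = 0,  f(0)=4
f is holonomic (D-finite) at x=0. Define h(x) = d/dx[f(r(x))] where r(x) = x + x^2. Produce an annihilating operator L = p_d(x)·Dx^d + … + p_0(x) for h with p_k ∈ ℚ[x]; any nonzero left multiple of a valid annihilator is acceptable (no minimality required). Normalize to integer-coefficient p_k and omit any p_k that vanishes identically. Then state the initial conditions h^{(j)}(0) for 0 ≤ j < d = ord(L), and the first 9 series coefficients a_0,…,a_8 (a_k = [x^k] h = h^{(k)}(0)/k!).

L = 1 + (-2 - 10·x - 18·x^2 - 12·x^3)·Dx  (order 1).
h: a_k = 6, 3, -27/4, 99/8, -1215/64, 2997/128, -9639/512, -6237/1024, 1073817/16384, …
ICs: h(0) = 6.

f: a_k = 4, 6, -9/2, 27/4, -405/32, 1701/64, -15309/256, 72171/512, -2814669/8192, …
Change of var in L_f (x↦r) gives L₀.
Derive L from L₀ (diff closure).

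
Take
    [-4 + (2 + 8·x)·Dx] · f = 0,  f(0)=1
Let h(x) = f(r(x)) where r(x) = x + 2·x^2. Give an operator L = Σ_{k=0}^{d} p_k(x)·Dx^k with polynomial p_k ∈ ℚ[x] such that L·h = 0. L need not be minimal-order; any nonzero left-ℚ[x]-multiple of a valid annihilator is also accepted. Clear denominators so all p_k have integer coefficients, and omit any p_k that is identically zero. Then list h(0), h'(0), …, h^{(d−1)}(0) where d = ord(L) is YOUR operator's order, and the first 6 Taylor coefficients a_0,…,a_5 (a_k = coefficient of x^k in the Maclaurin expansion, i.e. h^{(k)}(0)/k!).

L = (-2 - 8·x) + (1 + 4·x + 8·x^2)·Dx  (order 1).
h: a_k = 1, 2, 2, -4, 6, -4, …
ICs: h(0) = 1.

f: a_k = 1, 2, -2, 4, -10, 28, …
Substitute x→r, Dx→(1/r')Dx; clear ⇒ L₀.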